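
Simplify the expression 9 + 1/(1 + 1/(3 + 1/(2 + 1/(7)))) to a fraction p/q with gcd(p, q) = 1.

a_0 = 9: 9/1
a_1 = 1: 10/1
a_2 = 3: 39/4
a_3 = 2: 88/9
a_4 = 7: 655/67

655/67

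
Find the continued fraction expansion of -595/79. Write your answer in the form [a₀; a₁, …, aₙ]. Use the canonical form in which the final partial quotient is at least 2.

[-8; 2, 7, 2, 2]

-595 ÷ 79 → quotient -8, remainder 37
79 ÷ 37 → quotient 2, remainder 5
37 ÷ 5 → quotient 7, remainder 2
5 ÷ 2 → quotient 2, remainder 1
2 ÷ 1 → quotient 2, remainder 0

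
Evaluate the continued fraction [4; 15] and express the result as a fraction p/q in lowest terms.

Start with 15.
4 + 1/(15/1) = 4 + 1/15 = 61/15

61/15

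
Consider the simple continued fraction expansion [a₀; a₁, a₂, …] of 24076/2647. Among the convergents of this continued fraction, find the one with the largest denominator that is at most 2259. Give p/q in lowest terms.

7613/837

a_0 = 9: 9/1  (≤ bound)
a_1 = 10: 91/10  (≤ bound)
a_2 = 2: 191/21  (≤ bound)
a_3 = 6: 1237/136  (≤ bound)
a_4 = 6: 7613/837  (≤ bound)
a_5 = 3: 24076/2647  (> 2259, stop)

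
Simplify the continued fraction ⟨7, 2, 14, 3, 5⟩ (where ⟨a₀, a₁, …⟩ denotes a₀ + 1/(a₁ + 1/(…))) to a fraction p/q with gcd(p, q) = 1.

3547/474

Build up convergents one term at a time:
a_0 = 7: 7/1
a_1 = 2: 15/2
a_2 = 14: 217/29
a_3 = 3: 666/89
a_4 = 5: 3547/474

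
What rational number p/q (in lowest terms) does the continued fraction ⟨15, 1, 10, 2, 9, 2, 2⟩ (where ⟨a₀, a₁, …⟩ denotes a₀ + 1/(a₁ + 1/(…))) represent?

18077/1136

Work from the innermost term outward:
Start with 2.
2 + 1/(2/1) = 2 + 1/2 = 5/2
9 + 1/(5/2) = 9 + 2/5 = 47/5
2 + 1/(47/5) = 2 + 5/47 = 99/47
10 + 1/(99/47) = 10 + 47/99 = 1037/99
1 + 1/(1037/99) = 1 + 99/1037 = 1136/1037
15 + 1/(1136/1037) = 15 + 1037/1136 = 18077/1136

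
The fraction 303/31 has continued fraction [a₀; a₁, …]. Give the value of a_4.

3

⌊303/31⌋ = 9, remainder 24
⌊31/24⌋ = 1, remainder 7
⌊24/7⌋ = 3, remainder 3
⌊7/3⌋ = 2, remainder 1
⌊3/1⌋ = 3, remainder 0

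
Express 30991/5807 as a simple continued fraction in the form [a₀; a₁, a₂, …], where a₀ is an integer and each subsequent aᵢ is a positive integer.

Run the Euclidean algorithm, recording each quotient:
30991 ÷ 5807 → quotient 5, remainder 1956
5807 ÷ 1956 → quotient 2, remainder 1895
1956 ÷ 1895 → quotient 1, remainder 61
1895 ÷ 61 → quotient 31, remainder 4
61 ÷ 4 → quotient 15, remainder 1
4 ÷ 1 → quotient 4, remainder 0

[5; 2, 1, 31, 15, 4]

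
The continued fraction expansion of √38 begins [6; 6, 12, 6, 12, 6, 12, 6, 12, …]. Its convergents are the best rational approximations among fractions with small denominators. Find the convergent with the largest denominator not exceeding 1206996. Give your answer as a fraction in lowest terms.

List convergents until the denominator exceeds the bound:
a_0 = 6: 6/1  (≤ bound)
a_1 = 6: 37/6  (≤ bound)
a_2 = 12: 450/73  (≤ bound)
a_3 = 6: 2737/444  (≤ bound)
a_4 = 12: 33294/5401  (≤ bound)
a_5 = 6: 202501/32850  (≤ bound)
a_6 = 12: 2463306/399601  (≤ bound)
a_7 = 6: 14982337/2430456  (> 1206996, stop)

2463306/399601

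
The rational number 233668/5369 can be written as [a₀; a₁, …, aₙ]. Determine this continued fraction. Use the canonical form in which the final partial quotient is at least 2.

Repeatedly divide and take the remainder:
⌊233668/5369⌋ = 43, remainder 2801
⌊5369/2801⌋ = 1, remainder 2568
⌊2801/2568⌋ = 1, remainder 233
⌊2568/233⌋ = 11, remainder 5
⌊233/5⌋ = 46, remainder 3
⌊5/3⌋ = 1, remainder 2
⌊3/2⌋ = 1, remainder 1
⌊2/1⌋ = 2, remainder 0

[43; 1, 1, 11, 46, 1, 1, 2]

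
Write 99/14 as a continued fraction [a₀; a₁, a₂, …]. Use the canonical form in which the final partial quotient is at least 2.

⌊99/14⌋ = 7, remainder 1
⌊14/1⌋ = 14, remainder 0

[7; 14]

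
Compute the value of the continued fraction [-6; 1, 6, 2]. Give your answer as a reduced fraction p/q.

-77/15

Start with 2.
6 + 1/(2/1) = 6 + 1/2 = 13/2
1 + 1/(13/2) = 1 + 2/13 = 15/13
-6 + 1/(15/13) = -6 + 13/15 = -77/15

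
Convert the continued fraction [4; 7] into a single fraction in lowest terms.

29/7

a_0 = 4: 4/1
a_1 = 7: 29/7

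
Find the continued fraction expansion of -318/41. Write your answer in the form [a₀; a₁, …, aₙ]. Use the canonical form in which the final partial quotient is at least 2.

[-8; 4, 10]

Apply division with remainder until the remainder is 0:
-318 ÷ 41 → quotient -8, remainder 10
41 ÷ 10 → quotient 4, remainder 1
10 ÷ 1 → quotient 10, remainder 0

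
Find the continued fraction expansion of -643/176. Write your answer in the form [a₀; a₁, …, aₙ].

[-4; 2, 1, 7, 1, 2, 2]

⌊-643/176⌋ = -4, remainder 61
⌊176/61⌋ = 2, remainder 54
⌊61/54⌋ = 1, remainder 7
⌊54/7⌋ = 7, remainder 5
⌊7/5⌋ = 1, remainder 2
⌊5/2⌋ = 2, remainder 1
⌊2/1⌋ = 2, remainder 0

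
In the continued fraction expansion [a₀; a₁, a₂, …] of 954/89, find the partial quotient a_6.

1

954 ÷ 89 → quotient 10, remainder 64
89 ÷ 64 → quotient 1, remainder 25
64 ÷ 25 → quotient 2, remainder 14
25 ÷ 14 → quotient 1, remainder 11
14 ÷ 11 → quotient 1, remainder 3
11 ÷ 3 → quotient 3, remainder 2
3 ÷ 2 → quotient 1, remainder 1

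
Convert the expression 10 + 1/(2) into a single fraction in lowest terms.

21/2

Build up convergents one term at a time:
a_0 = 10: 10/1
a_1 = 2: 21/2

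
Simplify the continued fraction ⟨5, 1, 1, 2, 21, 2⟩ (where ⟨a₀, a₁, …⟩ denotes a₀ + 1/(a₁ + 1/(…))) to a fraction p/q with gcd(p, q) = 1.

Start with 2.
21 + 1/(2/1) = 21 + 1/2 = 43/2
2 + 1/(43/2) = 2 + 2/43 = 88/43
1 + 1/(88/43) = 1 + 43/88 = 131/88
1 + 1/(131/88) = 1 + 88/131 = 219/131
5 + 1/(219/131) = 5 + 131/219 = 1226/219

1226/219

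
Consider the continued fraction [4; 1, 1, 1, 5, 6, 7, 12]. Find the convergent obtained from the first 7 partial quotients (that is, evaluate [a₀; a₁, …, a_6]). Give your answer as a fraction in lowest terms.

3495/752

Use the convergent recurrence hₖ = aₖ·hₖ₋₁ + hₖ₋₂ (and likewise for the denominators kₖ):
a_0 = 4: 4/1
a_1 = 1: 5/1
a_2 = 1: 9/2
a_3 = 1: 14/3
a_4 = 5: 79/17
a_5 = 6: 488/105
a_6 = 7: 3495/752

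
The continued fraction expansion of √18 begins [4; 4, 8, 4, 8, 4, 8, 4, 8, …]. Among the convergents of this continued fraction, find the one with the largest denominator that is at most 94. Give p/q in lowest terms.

List convergents until the denominator exceeds the bound:
a_0 = 4: 4/1  (≤ bound)
a_1 = 4: 17/4  (≤ bound)
a_2 = 8: 140/33  (≤ bound)
a_3 = 4: 577/136  (> 94, stop)

140/33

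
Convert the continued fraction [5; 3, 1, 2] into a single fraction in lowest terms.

a_0 = 5: 5/1
a_1 = 3: 16/3
a_2 = 1: 21/4
a_3 = 2: 58/11

58/11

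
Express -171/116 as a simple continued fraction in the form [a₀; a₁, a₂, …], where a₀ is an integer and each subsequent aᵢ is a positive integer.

-171 ÷ 116 → quotient -2, remainder 61
116 ÷ 61 → quotient 1, remainder 55
61 ÷ 55 → quotient 1, remainder 6
55 ÷ 6 → quotient 9, remainder 1
6 ÷ 1 → quotient 6, remainder 0

[-2; 1, 1, 9, 6]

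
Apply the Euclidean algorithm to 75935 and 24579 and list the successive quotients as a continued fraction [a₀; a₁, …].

75935 ÷ 24579 → quotient 3, remainder 2198
24579 ÷ 2198 → quotient 11, remainder 401
2198 ÷ 401 → quotient 5, remainder 193
401 ÷ 193 → quotient 2, remainder 15
193 ÷ 15 → quotient 12, remainder 13
15 ÷ 13 → quotient 1, remainder 2
13 ÷ 2 → quotient 6, remainder 1
2 ÷ 1 → quotient 2, remainder 0

[3; 11, 5, 2, 12, 1, 6, 2]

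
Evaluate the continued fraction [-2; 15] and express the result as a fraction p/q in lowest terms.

Start with 15.
-2 + 1/(15/1) = -2 + 1/15 = -29/15

-29/15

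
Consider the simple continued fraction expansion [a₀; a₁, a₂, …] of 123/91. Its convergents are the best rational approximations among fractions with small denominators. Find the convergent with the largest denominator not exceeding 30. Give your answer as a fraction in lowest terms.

23/17

a_0 = 1: 1/1  (≤ bound)
a_1 = 2: 3/2  (≤ bound)
a_2 = 1: 4/3  (≤ bound)
a_3 = 5: 23/17  (≤ bound)
a_4 = 2: 50/37  (> 30, stop)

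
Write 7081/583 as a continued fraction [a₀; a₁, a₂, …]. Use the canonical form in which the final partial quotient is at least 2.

Apply division with remainder until the remainder is 0:
⌊7081/583⌋ = 12, remainder 85
⌊583/85⌋ = 6, remainder 73
⌊85/73⌋ = 1, remainder 12
⌊73/12⌋ = 6, remainder 1
⌊12/1⌋ = 12, remainder 0

[12; 6, 1, 6, 12]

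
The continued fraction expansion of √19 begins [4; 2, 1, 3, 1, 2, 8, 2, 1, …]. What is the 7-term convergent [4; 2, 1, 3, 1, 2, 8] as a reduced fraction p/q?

1421/326

Use the convergent recurrence hₖ = aₖ·hₖ₋₁ + hₖ₋₂ (and likewise for the denominators kₖ):
a_0 = 4: 4/1
a_1 = 2: 9/2
a_2 = 1: 13/3
a_3 = 3: 48/11
a_4 = 1: 61/14
a_5 = 2: 170/39
a_6 = 8: 1421/326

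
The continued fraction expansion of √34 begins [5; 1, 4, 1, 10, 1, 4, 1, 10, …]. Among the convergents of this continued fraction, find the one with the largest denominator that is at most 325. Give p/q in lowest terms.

414/71

a_0 = 5: 5/1  (≤ bound)
a_1 = 1: 6/1  (≤ bound)
a_2 = 4: 29/5  (≤ bound)
a_3 = 1: 35/6  (≤ bound)
a_4 = 10: 379/65  (≤ bound)
a_5 = 1: 414/71  (≤ bound)
a_6 = 4: 2035/349  (> 325, stop)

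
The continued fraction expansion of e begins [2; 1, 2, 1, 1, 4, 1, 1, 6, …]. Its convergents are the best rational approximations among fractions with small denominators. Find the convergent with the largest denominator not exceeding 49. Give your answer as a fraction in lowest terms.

106/39

a_0 = 2: 2/1  (≤ bound)
a_1 = 1: 3/1  (≤ bound)
a_2 = 2: 8/3  (≤ bound)
a_3 = 1: 11/4  (≤ bound)
a_4 = 1: 19/7  (≤ bound)
a_5 = 4: 87/32  (≤ bound)
a_6 = 1: 106/39  (≤ bound)
a_7 = 1: 193/71  (> 49, stop)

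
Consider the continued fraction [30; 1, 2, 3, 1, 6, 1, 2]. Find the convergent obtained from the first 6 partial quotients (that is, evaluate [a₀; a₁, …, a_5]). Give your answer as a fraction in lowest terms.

Build up convergents one term at a time:
a_0 = 30: 30/1
a_1 = 1: 31/1
a_2 = 2: 92/3
a_3 = 3: 307/10
a_4 = 1: 399/13
a_5 = 6: 2701/88

2701/88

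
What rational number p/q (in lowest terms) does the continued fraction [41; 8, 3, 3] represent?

Work from the innermost term outward:
Start with 3.
3 + 1/(3/1) = 3 + 1/3 = 10/3
8 + 1/(10/3) = 8 + 3/10 = 83/10
41 + 1/(83/10) = 41 + 10/83 = 3413/83

3413/83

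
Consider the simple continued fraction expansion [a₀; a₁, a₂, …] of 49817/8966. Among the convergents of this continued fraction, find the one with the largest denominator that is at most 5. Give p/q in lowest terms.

a_0 = 5: 5/1  (≤ bound)
a_1 = 1: 6/1  (≤ bound)
a_2 = 1: 11/2  (≤ bound)
a_3 = 3: 39/7  (> 5, stop)

11/2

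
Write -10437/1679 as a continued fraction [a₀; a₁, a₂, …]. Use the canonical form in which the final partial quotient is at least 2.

Repeatedly divide and take the remainder:
-10437 ÷ 1679 → quotient -7, remainder 1316
1679 ÷ 1316 → quotient 1, remainder 363
1316 ÷ 363 → quotient 3, remainder 227
363 ÷ 227 → quotient 1, remainder 136
227 ÷ 136 → quotient 1, remainder 91
136 ÷ 91 → quotient 1, remainder 45
91 ÷ 45 → quotient 2, remainder 1
45 ÷ 1 → quotient 45, remainder 0

[-7; 1, 3, 1, 1, 1, 2, 45]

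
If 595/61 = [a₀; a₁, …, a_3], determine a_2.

Apply division with remainder until the remainder is 0:
595 ÷ 61 → quotient 9, remainder 46
61 ÷ 46 → quotient 1, remainder 15
46 ÷ 15 → quotient 3, remainder 1

3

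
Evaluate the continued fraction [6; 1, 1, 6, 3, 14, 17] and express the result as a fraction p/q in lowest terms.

Use the convergent recurrence hₖ = aₖ·hₖ₋₁ + hₖ₋₂ (and likewise for the denominators kₖ):
a_0 = 6: 6/1
a_1 = 1: 7/1
a_2 = 1: 13/2
a_3 = 6: 85/13
a_4 = 3: 268/41
a_5 = 14: 3837/587
a_6 = 17: 65497/10020

65497/10020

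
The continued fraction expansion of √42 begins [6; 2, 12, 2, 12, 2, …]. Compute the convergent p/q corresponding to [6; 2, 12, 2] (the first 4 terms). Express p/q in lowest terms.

337/52

Use the convergent recurrence hₖ = aₖ·hₖ₋₁ + hₖ₋₂ (and likewise for the denominators kₖ):
a_0 = 6: 6/1
a_1 = 2: 13/2
a_2 = 12: 162/25
a_3 = 2: 337/52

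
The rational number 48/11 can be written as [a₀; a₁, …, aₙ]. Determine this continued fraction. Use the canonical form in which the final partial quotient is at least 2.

48 = 4·11 + 4, so a_0 = 4
11 = 2·4 + 3, so a_1 = 2
4 = 1·3 + 1, so a_2 = 1
3 = 3·1 + 0, so a_3 = 3

[4; 2, 1, 3]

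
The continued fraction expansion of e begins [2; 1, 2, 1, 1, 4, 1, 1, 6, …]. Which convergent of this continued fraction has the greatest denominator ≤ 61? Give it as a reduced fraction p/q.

a_0 = 2: 2/1  (≤ bound)
a_1 = 1: 3/1  (≤ bound)
a_2 = 2: 8/3  (≤ bound)
a_3 = 1: 11/4  (≤ bound)
a_4 = 1: 19/7  (≤ bound)
a_5 = 4: 87/32  (≤ bound)
a_6 = 1: 106/39  (≤ bound)
a_7 = 1: 193/71  (> 61, stop)

106/39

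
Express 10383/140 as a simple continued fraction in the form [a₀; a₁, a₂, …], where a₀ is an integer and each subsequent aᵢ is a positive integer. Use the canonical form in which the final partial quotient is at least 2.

[74; 6, 11, 2]

Apply division with remainder until the remainder is 0:
⌊10383/140⌋ = 74, remainder 23
⌊140/23⌋ = 6, remainder 2
⌊23/2⌋ = 11, remainder 1
⌊2/1⌋ = 2, remainder 0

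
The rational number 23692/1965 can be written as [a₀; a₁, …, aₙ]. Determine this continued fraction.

23692 = 12·1965 + 112, so a_0 = 12
1965 = 17·112 + 61, so a_1 = 17
112 = 1·61 + 51, so a_2 = 1
61 = 1·51 + 10, so a_3 = 1
51 = 5·10 + 1, so a_4 = 5
10 = 10·1 + 0, so a_5 = 10

[12; 17, 1, 1, 5, 10]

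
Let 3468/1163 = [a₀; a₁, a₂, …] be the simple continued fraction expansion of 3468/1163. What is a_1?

⌊3468/1163⌋ = 2, remainder 1142
⌊1163/1142⌋ = 1, remainder 21

1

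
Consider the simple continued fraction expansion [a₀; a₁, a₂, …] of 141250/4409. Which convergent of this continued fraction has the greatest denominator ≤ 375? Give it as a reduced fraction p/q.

a_0 = 32: 32/1  (≤ bound)
a_1 = 27: 865/27  (≤ bound)
a_2 = 4: 3492/109  (≤ bound)
a_3 = 1: 4357/136  (≤ bound)
a_4 = 1: 7849/245  (≤ bound)
a_5 = 1: 12206/381  (> 375, stop)

7849/245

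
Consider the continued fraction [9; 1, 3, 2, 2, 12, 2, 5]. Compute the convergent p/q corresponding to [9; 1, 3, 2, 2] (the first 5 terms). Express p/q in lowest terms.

Start with 2.
2 + 1/(2/1) = 2 + 1/2 = 5/2
3 + 1/(5/2) = 3 + 2/5 = 17/5
1 + 1/(17/5) = 1 + 5/17 = 22/17
9 + 1/(22/17) = 9 + 17/22 = 215/22

215/22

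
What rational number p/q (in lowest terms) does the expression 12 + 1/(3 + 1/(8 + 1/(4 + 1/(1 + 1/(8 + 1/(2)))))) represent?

29347/2382

Work from the innermost term outward:
Start with 2.
8 + 1/(2/1) = 8 + 1/2 = 17/2
1 + 1/(17/2) = 1 + 2/17 = 19/17
4 + 1/(19/17) = 4 + 17/19 = 93/19
8 + 1/(93/19) = 8 + 19/93 = 763/93
3 + 1/(763/93) = 3 + 93/763 = 2382/763
12 + 1/(2382/763) = 12 + 763/2382 = 29347/2382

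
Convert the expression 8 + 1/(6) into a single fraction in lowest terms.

49/6

Collapse the nested fraction from the inside out:
Start with 6.
8 + 1/(6/1) = 8 + 1/6 = 49/6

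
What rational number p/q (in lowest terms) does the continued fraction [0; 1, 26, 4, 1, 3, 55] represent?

Starting at the tail and folding back:
Start with 55.
3 + 1/(55/1) = 3 + 1/55 = 166/55
1 + 1/(166/55) = 1 + 55/166 = 221/166
4 + 1/(221/166) = 4 + 166/221 = 1050/221
26 + 1/(1050/221) = 26 + 221/1050 = 27521/1050
1 + 1/(27521/1050) = 1 + 1050/27521 = 28571/27521
0 + 1/(28571/27521) = 0 + 27521/28571 = 27521/28571

27521/28571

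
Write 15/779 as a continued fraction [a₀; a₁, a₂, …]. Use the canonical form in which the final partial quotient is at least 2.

[0; 51, 1, 14]

Apply division with remainder until the remainder is 0:
15 ÷ 779 → quotient 0, remainder 15
779 ÷ 15 → quotient 51, remainder 14
15 ÷ 14 → quotient 1, remainder 1
14 ÷ 1 → quotient 14, remainder 0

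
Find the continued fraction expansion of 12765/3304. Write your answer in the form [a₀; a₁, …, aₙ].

12765 = 3·3304 + 2853, so a_0 = 3
3304 = 1·2853 + 451, so a_1 = 1
2853 = 6·451 + 147, so a_2 = 6
451 = 3·147 + 10, so a_3 = 3
147 = 14·10 + 7, so a_4 = 14
10 = 1·7 + 3, so a_5 = 1
7 = 2·3 + 1, so a_6 = 2
3 = 3·1 + 0, so a_7 = 3

[3; 1, 6, 3, 14, 1, 2, 3]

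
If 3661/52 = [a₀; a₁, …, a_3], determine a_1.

2

Run the Euclidean algorithm, recording each quotient:
3661 ÷ 52 → quotient 70, remainder 21
52 ÷ 21 → quotient 2, remainder 10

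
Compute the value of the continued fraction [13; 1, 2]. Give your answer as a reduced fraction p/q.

Start with 2.
1 + 1/(2/1) = 1 + 1/2 = 3/2
13 + 1/(3/2) = 13 + 2/3 = 41/3

41/3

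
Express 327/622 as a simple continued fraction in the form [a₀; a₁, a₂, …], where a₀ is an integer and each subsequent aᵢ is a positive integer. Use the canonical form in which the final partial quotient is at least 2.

Run the Euclidean algorithm, recording each quotient:
⌊327/622⌋ = 0, remainder 327
⌊622/327⌋ = 1, remainder 295
⌊327/295⌋ = 1, remainder 32
⌊295/32⌋ = 9, remainder 7
⌊32/7⌋ = 4, remainder 4
⌊7/4⌋ = 1, remainder 3
⌊4/3⌋ = 1, remainder 1
⌊3/1⌋ = 3, remainder 0

[0; 1, 1, 9, 4, 1, 1, 3]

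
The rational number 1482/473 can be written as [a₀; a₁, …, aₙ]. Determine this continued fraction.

Run the Euclidean algorithm, recording each quotient:
⌊1482/473⌋ = 3, remainder 63
⌊473/63⌋ = 7, remainder 32
⌊63/32⌋ = 1, remainder 31
⌊32/31⌋ = 1, remainder 1
⌊31/1⌋ = 31, remainder 0

[3; 7, 1, 1, 31]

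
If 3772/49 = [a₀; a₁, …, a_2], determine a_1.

1

⌊3772/49⌋ = 76, remainder 48
⌊49/48⌋ = 1, remainder 1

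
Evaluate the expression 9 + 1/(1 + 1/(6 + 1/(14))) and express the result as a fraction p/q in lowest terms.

976/99

a_0 = 9: 9/1
a_1 = 1: 10/1
a_2 = 6: 69/7
a_3 = 14: 976/99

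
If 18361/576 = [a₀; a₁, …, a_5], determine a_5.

⌊18361/576⌋ = 31, remainder 505
⌊576/505⌋ = 1, remainder 71
⌊505/71⌋ = 7, remainder 8
⌊71/8⌋ = 8, remainder 7
⌊8/7⌋ = 1, remainder 1
⌊7/1⌋ = 7, remainder 0

7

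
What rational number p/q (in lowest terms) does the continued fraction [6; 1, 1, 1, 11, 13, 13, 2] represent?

82789/12436

Collapse the nested fraction from the inside out:
Start with 2.
13 + 1/(2/1) = 13 + 1/2 = 27/2
13 + 1/(27/2) = 13 + 2/27 = 353/27
11 + 1/(353/27) = 11 + 27/353 = 3910/353
1 + 1/(3910/353) = 1 + 353/3910 = 4263/3910
1 + 1/(4263/3910) = 1 + 3910/4263 = 8173/4263
1 + 1/(8173/4263) = 1 + 4263/8173 = 12436/8173
6 + 1/(12436/8173) = 6 + 8173/12436 = 82789/12436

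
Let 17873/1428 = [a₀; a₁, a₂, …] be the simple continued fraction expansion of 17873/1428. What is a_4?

46

⌊17873/1428⌋ = 12, remainder 737
⌊1428/737⌋ = 1, remainder 691
⌊737/691⌋ = 1, remainder 46
⌊691/46⌋ = 15, remainder 1
⌊46/1⌋ = 46, remainder 0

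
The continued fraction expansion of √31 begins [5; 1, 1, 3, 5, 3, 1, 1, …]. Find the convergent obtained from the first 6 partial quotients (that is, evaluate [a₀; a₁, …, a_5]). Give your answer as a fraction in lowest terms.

657/118

Start with 3.
5 + 1/(3/1) = 5 + 1/3 = 16/3
3 + 1/(16/3) = 3 + 3/16 = 51/16
1 + 1/(51/16) = 1 + 16/51 = 67/51
1 + 1/(67/51) = 1 + 51/67 = 118/67
5 + 1/(118/67) = 5 + 67/118 = 657/118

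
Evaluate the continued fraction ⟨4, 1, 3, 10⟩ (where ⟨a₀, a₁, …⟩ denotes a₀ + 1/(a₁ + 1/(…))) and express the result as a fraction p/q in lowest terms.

195/41

a_0 = 4: 4/1
a_1 = 1: 5/1
a_2 = 3: 19/4
a_3 = 10: 195/41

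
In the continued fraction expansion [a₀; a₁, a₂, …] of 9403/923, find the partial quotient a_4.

57

9403 = 10·923 + 173, so a_0 = 10
923 = 5·173 + 58, so a_1 = 5
173 = 2·58 + 57, so a_2 = 2
58 = 1·57 + 1, so a_3 = 1
57 = 57·1 + 0, so a_4 = 57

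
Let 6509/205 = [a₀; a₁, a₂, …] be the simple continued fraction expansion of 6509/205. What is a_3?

6509 = 31·205 + 154, so a_0 = 31
205 = 1·154 + 51, so a_1 = 1
154 = 3·51 + 1, so a_2 = 3
51 = 51·1 + 0, so a_3 = 51

51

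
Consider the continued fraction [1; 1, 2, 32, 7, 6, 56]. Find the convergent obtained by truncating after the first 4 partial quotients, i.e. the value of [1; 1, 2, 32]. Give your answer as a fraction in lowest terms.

a_0 = 1: 1/1
a_1 = 1: 2/1
a_2 = 2: 5/3
a_3 = 32: 162/97

162/97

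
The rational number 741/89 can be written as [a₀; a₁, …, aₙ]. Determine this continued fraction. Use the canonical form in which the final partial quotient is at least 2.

Run the Euclidean algorithm, recording each quotient:
741 ÷ 89 → quotient 8, remainder 29
89 ÷ 29 → quotient 3, remainder 2
29 ÷ 2 → quotient 14, remainder 1
2 ÷ 1 → quotient 2, remainder 0

[8; 3, 14, 2]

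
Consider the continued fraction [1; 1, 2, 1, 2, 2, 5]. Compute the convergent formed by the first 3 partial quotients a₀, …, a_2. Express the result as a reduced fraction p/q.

5/3

Start with 2.
1 + 1/(2/1) = 1 + 1/2 = 3/2
1 + 1/(3/2) = 1 + 2/3 = 5/3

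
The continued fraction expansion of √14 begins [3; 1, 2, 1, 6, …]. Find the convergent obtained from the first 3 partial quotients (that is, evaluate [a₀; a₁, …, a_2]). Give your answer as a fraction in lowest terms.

11/3

a_0 = 3: 3/1
a_1 = 1: 4/1
a_2 = 2: 11/3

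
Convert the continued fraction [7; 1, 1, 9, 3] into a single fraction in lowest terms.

444/59

a_0 = 7: 7/1
a_1 = 1: 8/1
a_2 = 1: 15/2
a_3 = 9: 143/19
a_4 = 3: 444/59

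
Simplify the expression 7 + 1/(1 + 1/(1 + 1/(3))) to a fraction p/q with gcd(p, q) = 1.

a_0 = 7: 7/1
a_1 = 1: 8/1
a_2 = 1: 15/2
a_3 = 3: 53/7

53/7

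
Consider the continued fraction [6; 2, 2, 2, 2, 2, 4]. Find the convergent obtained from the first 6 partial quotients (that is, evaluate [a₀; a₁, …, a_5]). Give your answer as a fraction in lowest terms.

449/70

a_0 = 6: 6/1
a_1 = 2: 13/2
a_2 = 2: 32/5
a_3 = 2: 77/12
a_4 = 2: 186/29
a_5 = 2: 449/70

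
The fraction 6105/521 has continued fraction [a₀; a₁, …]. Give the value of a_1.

1

6105 ÷ 521 → quotient 11, remainder 374
521 ÷ 374 → quotient 1, remainder 147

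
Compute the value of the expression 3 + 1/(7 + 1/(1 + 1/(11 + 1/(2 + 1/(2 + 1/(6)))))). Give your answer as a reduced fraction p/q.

Collapse the nested fraction from the inside out:
Start with 6.
2 + 1/(6/1) = 2 + 1/6 = 13/6
2 + 1/(13/6) = 2 + 6/13 = 32/13
11 + 1/(32/13) = 11 + 13/32 = 365/32
1 + 1/(365/32) = 1 + 32/365 = 397/365
7 + 1/(397/365) = 7 + 365/397 = 3144/397
3 + 1/(3144/397) = 3 + 397/3144 = 9829/3144

9829/3144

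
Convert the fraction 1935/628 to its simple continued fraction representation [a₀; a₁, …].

1935 = 3·628 + 51, so a_0 = 3
628 = 12·51 + 16, so a_1 = 12
51 = 3·16 + 3, so a_2 = 3
16 = 5·3 + 1, so a_3 = 5
3 = 3·1 + 0, so a_4 = 3

[3; 12, 3, 5, 3]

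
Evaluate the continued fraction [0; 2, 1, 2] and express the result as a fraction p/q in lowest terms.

3/8

a_0 = 0: 0/1
a_1 = 2: 1/2
a_2 = 1: 1/3
a_3 = 2: 3/8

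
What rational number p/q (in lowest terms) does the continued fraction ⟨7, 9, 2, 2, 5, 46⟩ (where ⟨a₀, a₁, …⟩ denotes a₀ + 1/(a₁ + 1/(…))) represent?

Start with 46.
5 + 1/(46/1) = 5 + 1/46 = 231/46
2 + 1/(231/46) = 2 + 46/231 = 508/231
2 + 1/(508/231) = 2 + 231/508 = 1247/508
9 + 1/(1247/508) = 9 + 508/1247 = 11731/1247
7 + 1/(11731/1247) = 7 + 1247/11731 = 83364/11731

83364/11731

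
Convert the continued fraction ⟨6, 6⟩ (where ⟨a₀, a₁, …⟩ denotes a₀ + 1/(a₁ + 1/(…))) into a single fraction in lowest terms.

37/6

Start with 6.
6 + 1/(6/1) = 6 + 1/6 = 37/6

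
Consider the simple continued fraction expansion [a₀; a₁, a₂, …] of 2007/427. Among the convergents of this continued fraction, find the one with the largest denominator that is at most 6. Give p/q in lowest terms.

a_0 = 4: 4/1  (≤ bound)
a_1 = 1: 5/1  (≤ bound)
a_2 = 2: 14/3  (≤ bound)
a_3 = 2: 33/7  (> 6, stop)

14/3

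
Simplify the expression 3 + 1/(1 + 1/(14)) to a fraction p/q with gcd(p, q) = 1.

59/15

Use the convergent recurrence hₖ = aₖ·hₖ₋₁ + hₖ₋₂ (and likewise for the denominators kₖ):
a_0 = 3: 3/1
a_1 = 1: 4/1
a_2 = 14: 59/15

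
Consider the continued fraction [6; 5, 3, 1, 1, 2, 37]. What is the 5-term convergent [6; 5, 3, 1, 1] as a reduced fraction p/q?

229/37

a_0 = 6: 6/1
a_1 = 5: 31/5
a_2 = 3: 99/16
a_3 = 1: 130/21
a_4 = 1: 229/37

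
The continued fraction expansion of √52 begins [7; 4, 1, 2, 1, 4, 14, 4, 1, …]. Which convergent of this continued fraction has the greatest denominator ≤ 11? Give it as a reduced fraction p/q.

a_0 = 7: 7/1  (≤ bound)
a_1 = 4: 29/4  (≤ bound)
a_2 = 1: 36/5  (≤ bound)
a_3 = 2: 101/14  (> 11, stop)

36/5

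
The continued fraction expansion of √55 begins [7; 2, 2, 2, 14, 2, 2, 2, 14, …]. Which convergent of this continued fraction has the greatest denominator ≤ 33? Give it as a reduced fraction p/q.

a_0 = 7: 7/1  (≤ bound)
a_1 = 2: 15/2  (≤ bound)
a_2 = 2: 37/5  (≤ bound)
a_3 = 2: 89/12  (≤ bound)
a_4 = 14: 1283/173  (> 33, stop)

89/12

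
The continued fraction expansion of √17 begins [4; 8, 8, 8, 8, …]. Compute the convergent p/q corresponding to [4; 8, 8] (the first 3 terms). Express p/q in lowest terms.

a_0 = 4: 4/1
a_1 = 8: 33/8
a_2 = 8: 268/65

268/65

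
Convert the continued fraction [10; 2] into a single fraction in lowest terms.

21/2

Build up convergents one term at a time:
a_0 = 10: 10/1
a_1 = 2: 21/2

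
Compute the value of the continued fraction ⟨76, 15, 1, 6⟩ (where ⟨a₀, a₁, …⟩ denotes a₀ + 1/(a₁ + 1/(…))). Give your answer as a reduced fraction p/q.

8443/111

Start with 6.
1 + 1/(6/1) = 1 + 1/6 = 7/6
15 + 1/(7/6) = 15 + 6/7 = 111/7
76 + 1/(111/7) = 76 + 7/111 = 8443/111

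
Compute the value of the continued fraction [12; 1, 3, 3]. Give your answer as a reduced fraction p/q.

a_0 = 12: 12/1
a_1 = 1: 13/1
a_2 = 3: 51/4
a_3 = 3: 166/13

166/13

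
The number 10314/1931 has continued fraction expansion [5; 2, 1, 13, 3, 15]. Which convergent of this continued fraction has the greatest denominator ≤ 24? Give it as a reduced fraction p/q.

16/3

List convergents until the denominator exceeds the bound:
a_0 = 5: 5/1  (≤ bound)
a_1 = 2: 11/2  (≤ bound)
a_2 = 1: 16/3  (≤ bound)
a_3 = 13: 219/41  (> 24, stop)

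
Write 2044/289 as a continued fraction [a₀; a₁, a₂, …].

[7; 13, 1, 3, 5]

Apply division with remainder until the remainder is 0:
2044 ÷ 289 → quotient 7, remainder 21
289 ÷ 21 → quotient 13, remainder 16
21 ÷ 16 → quotient 1, remainder 5
16 ÷ 5 → quotient 3, remainder 1
5 ÷ 1 → quotient 5, remainder 0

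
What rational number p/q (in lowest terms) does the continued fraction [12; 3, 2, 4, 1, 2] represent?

Build up convergents one term at a time:
a_0 = 12: 12/1
a_1 = 3: 37/3
a_2 = 2: 86/7
a_3 = 4: 381/31
a_4 = 1: 467/38
a_5 = 2: 1315/107

1315/107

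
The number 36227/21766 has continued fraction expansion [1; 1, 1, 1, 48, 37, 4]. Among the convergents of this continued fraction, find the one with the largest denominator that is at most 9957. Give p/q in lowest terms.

8996/5405

a_0 = 1: 1/1  (≤ bound)
a_1 = 1: 2/1  (≤ bound)
a_2 = 1: 3/2  (≤ bound)
a_3 = 1: 5/3  (≤ bound)
a_4 = 48: 243/146  (≤ bound)
a_5 = 37: 8996/5405  (≤ bound)
a_6 = 4: 36227/21766  (> 9957, stop)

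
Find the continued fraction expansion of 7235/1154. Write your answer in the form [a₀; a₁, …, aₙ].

7235 ÷ 1154 → quotient 6, remainder 311
1154 ÷ 311 → quotient 3, remainder 221
311 ÷ 221 → quotient 1, remainder 90
221 ÷ 90 → quotient 2, remainder 41
90 ÷ 41 → quotient 2, remainder 8
41 ÷ 8 → quotient 5, remainder 1
8 ÷ 1 → quotient 8, remainder 0

[6; 3, 1, 2, 2, 5, 8]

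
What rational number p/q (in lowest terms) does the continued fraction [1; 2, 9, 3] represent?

87/59

Collapse the nested fraction from the inside out:
Start with 3.
9 + 1/(3/1) = 9 + 1/3 = 28/3
2 + 1/(28/3) = 2 + 3/28 = 59/28
1 + 1/(59/28) = 1 + 28/59 = 87/59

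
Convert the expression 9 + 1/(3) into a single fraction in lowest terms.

28/3

a_0 = 9: 9/1
a_1 = 3: 28/3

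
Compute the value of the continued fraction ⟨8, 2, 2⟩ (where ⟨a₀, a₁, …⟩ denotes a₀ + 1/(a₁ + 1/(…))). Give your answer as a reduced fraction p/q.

42/5

a_0 = 8: 8/1
a_1 = 2: 17/2
a_2 = 2: 42/5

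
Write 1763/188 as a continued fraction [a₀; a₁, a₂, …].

[9; 2, 1, 1, 1, 5, 4]

1763 = 9·188 + 71, so a_0 = 9
188 = 2·71 + 46, so a_1 = 2
71 = 1·46 + 25, so a_2 = 1
46 = 1·25 + 21, so a_3 = 1
25 = 1·21 + 4, so a_4 = 1
21 = 5·4 + 1, so a_5 = 5
4 = 4·1 + 0, so a_6 = 4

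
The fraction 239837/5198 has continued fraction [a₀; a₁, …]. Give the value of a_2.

7

Repeatedly divide and take the remainder:
⌊239837/5198⌋ = 46, remainder 729
⌊5198/729⌋ = 7, remainder 95
⌊729/95⌋ = 7, remainder 64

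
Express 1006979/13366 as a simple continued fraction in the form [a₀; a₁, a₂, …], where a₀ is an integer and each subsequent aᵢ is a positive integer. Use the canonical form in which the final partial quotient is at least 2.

[75; 2, 1, 19, 2, 36, 3]

⌊1006979/13366⌋ = 75, remainder 4529
⌊13366/4529⌋ = 2, remainder 4308
⌊4529/4308⌋ = 1, remainder 221
⌊4308/221⌋ = 19, remainder 109
⌊221/109⌋ = 2, remainder 3
⌊109/3⌋ = 36, remainder 1
⌊3/1⌋ = 3, remainder 0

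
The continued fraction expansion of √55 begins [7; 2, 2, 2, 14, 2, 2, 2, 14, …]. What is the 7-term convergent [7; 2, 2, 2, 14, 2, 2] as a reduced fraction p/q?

Collapse the nested fraction from the inside out:
Start with 2.
2 + 1/(2/1) = 2 + 1/2 = 5/2
14 + 1/(5/2) = 14 + 2/5 = 72/5
2 + 1/(72/5) = 2 + 5/72 = 149/72
2 + 1/(149/72) = 2 + 72/149 = 370/149
2 + 1/(370/149) = 2 + 149/370 = 889/370
7 + 1/(889/370) = 7 + 370/889 = 6593/889

6593/889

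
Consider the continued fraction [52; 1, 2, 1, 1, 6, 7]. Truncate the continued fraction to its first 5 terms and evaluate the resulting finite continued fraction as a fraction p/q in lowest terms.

369/7

Start with 1.
1 + 1/(1/1) = 1 + 1/1 = 2/1
2 + 1/(2/1) = 2 + 1/2 = 5/2
1 + 1/(5/2) = 1 + 2/5 = 7/5
52 + 1/(7/5) = 52 + 5/7 = 369/7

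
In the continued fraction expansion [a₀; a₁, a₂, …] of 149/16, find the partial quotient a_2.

5

Apply division with remainder until the remainder is 0:
⌊149/16⌋ = 9, remainder 5
⌊16/5⌋ = 3, remainder 1
⌊5/1⌋ = 5, remainder 0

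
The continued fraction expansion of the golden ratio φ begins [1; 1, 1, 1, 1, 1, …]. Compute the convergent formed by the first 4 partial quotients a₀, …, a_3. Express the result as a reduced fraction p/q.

5/3

Build up convergents one term at a time:
a_0 = 1: 1/1
a_1 = 1: 2/1
a_2 = 1: 3/2
a_3 = 1: 5/3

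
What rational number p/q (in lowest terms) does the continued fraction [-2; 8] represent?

-15/8

Build up convergents one term at a time:
a_0 = -2: -2/1
a_1 = 8: -15/8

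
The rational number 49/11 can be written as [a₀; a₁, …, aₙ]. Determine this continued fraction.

Run the Euclidean algorithm, recording each quotient:
49 ÷ 11 → quotient 4, remainder 5
11 ÷ 5 → quotient 2, remainder 1
5 ÷ 1 → quotient 5, remainder 0

[4; 2, 5]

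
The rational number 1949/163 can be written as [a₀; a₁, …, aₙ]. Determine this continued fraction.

⌊1949/163⌋ = 11, remainder 156
⌊163/156⌋ = 1, remainder 7
⌊156/7⌋ = 22, remainder 2
⌊7/2⌋ = 3, remainder 1
⌊2/1⌋ = 2, remainder 0

[11; 1, 22, 3, 2]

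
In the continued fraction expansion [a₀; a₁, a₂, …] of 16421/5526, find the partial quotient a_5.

16421 ÷ 5526 → quotient 2, remainder 5369
5526 ÷ 5369 → quotient 1, remainder 157
5369 ÷ 157 → quotient 34, remainder 31
157 ÷ 31 → quotient 5, remainder 2
31 ÷ 2 → quotient 15, remainder 1
2 ÷ 1 → quotient 2, remainder 0

2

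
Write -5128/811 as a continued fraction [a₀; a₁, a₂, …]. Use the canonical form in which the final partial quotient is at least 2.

Repeatedly divide and take the remainder:
⌊-5128/811⌋ = -7, remainder 549
⌊811/549⌋ = 1, remainder 262
⌊549/262⌋ = 2, remainder 25
⌊262/25⌋ = 10, remainder 12
⌊25/12⌋ = 2, remainder 1
⌊12/1⌋ = 12, remainder 0

[-7; 1, 2, 10, 2, 12]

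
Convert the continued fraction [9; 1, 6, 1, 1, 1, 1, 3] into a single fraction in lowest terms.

a_0 = 9: 9/1
a_1 = 1: 10/1
a_2 = 6: 69/7
a_3 = 1: 79/8
a_4 = 1: 148/15
a_5 = 1: 227/23
a_6 = 1: 375/38
a_7 = 3: 1352/137

1352/137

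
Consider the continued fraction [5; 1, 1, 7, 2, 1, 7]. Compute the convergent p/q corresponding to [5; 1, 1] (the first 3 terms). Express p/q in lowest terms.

11/2

Work from the innermost term outward:
Start with 1.
1 + 1/(1/1) = 1 + 1/1 = 2/1
5 + 1/(2/1) = 5 + 1/2 = 11/2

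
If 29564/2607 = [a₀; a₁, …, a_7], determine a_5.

2

29564 = 11·2607 + 887, so a_0 = 11
2607 = 2·887 + 833, so a_1 = 2
887 = 1·833 + 54, so a_2 = 1
833 = 15·54 + 23, so a_3 = 15
54 = 2·23 + 8, so a_4 = 2
23 = 2·8 + 7, so a_5 = 2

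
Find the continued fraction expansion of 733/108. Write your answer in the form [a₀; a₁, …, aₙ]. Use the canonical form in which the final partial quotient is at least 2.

Repeatedly divide and take the remainder:
733 = 6·108 + 85, so a_0 = 6
108 = 1·85 + 23, so a_1 = 1
85 = 3·23 + 16, so a_2 = 3
23 = 1·16 + 7, so a_3 = 1
16 = 2·7 + 2, so a_4 = 2
7 = 3·2 + 1, so a_5 = 3
2 = 2·1 + 0, so a_6 = 2

[6; 1, 3, 1, 2, 3, 2]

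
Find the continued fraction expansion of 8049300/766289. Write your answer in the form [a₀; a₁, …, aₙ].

Repeatedly divide and take the remainder:
⌊8049300/766289⌋ = 10, remainder 386410
⌊766289/386410⌋ = 1, remainder 379879
⌊386410/379879⌋ = 1, remainder 6531
⌊379879/6531⌋ = 58, remainder 1081
⌊6531/1081⌋ = 6, remainder 45
⌊1081/45⌋ = 24, remainder 1
⌊45/1⌋ = 45, remainder 0

[10; 1, 1, 58, 6, 24, 45]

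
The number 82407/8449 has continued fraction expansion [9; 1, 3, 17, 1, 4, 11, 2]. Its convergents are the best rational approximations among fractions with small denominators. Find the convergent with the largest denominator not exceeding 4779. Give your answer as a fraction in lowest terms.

39443/4044

a_0 = 9: 9/1  (≤ bound)
a_1 = 1: 10/1  (≤ bound)
a_2 = 3: 39/4  (≤ bound)
a_3 = 17: 673/69  (≤ bound)
a_4 = 1: 712/73  (≤ bound)
a_5 = 4: 3521/361  (≤ bound)
a_6 = 11: 39443/4044  (≤ bound)
a_7 = 2: 82407/8449  (> 4779, stop)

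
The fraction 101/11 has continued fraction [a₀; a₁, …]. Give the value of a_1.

5

Apply division with remainder until the remainder is 0:
101 ÷ 11 → quotient 9, remainder 2
11 ÷ 2 → quotient 5, remainder 1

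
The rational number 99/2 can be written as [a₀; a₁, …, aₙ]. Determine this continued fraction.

99 ÷ 2 → quotient 49, remainder 1
2 ÷ 1 → quotient 2, remainder 0

[49; 2]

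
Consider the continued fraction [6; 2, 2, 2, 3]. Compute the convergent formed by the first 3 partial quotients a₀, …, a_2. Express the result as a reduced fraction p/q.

Starting at the tail and folding back:
Start with 2.
2 + 1/(2/1) = 2 + 1/2 = 5/2
6 + 1/(5/2) = 6 + 2/5 = 32/5

32/5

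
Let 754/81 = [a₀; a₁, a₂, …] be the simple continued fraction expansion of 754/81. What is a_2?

Run the Euclidean algorithm, recording each quotient:
754 = 9·81 + 25, so a_0 = 9
81 = 3·25 + 6, so a_1 = 3
25 = 4·6 + 1, so a_2 = 4

4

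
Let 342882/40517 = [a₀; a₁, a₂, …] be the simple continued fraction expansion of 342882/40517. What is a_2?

342882 ÷ 40517 → quotient 8, remainder 18746
40517 ÷ 18746 → quotient 2, remainder 3025
18746 ÷ 3025 → quotient 6, remainder 596

6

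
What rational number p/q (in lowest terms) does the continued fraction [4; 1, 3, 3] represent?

62/13

Starting at the tail and folding back:
Start with 3.
3 + 1/(3/1) = 3 + 1/3 = 10/3
1 + 1/(10/3) = 1 + 3/10 = 13/10
4 + 1/(13/10) = 4 + 10/13 = 62/13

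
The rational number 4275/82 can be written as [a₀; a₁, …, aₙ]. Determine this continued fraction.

Apply division with remainder until the remainder is 0:
4275 ÷ 82 → quotient 52, remainder 11
82 ÷ 11 → quotient 7, remainder 5
11 ÷ 5 → quotient 2, remainder 1
5 ÷ 1 → quotient 5, remainder 0

[52; 7, 2, 5]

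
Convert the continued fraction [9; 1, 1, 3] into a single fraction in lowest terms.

Compute successive convergents:
a_0 = 9: 9/1
a_1 = 1: 10/1
a_2 = 1: 19/2
a_3 = 3: 67/7

67/7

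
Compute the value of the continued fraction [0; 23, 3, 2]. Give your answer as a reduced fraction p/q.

7/163

Start with 2.
3 + 1/(2/1) = 3 + 1/2 = 7/2
23 + 1/(7/2) = 23 + 2/7 = 163/7
0 + 1/(163/7) = 0 + 7/163 = 7/163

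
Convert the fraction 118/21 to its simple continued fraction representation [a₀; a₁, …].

[5; 1, 1, 1, 1, 1, 2]

Apply division with remainder until the remainder is 0:
118 ÷ 21 → quotient 5, remainder 13
21 ÷ 13 → quotient 1, remainder 8
13 ÷ 8 → quotient 1, remainder 5
8 ÷ 5 → quotient 1, remainder 3
5 ÷ 3 → quotient 1, remainder 2
3 ÷ 2 → quotient 1, remainder 1
2 ÷ 1 → quotient 2, remainder 0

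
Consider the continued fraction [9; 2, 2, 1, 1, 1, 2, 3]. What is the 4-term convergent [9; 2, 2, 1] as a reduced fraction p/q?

66/7

Start with 1.
2 + 1/(1/1) = 2 + 1/1 = 3/1
2 + 1/(3/1) = 2 + 1/3 = 7/3
9 + 1/(7/3) = 9 + 3/7 = 66/7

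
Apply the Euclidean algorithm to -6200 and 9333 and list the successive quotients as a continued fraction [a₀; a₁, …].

[-1; 2, 1, 46, 2, 7, 1, 3]

-6200 = -1·9333 + 3133, so a_0 = -1
9333 = 2·3133 + 3067, so a_1 = 2
3133 = 1·3067 + 66, so a_2 = 1
3067 = 46·66 + 31, so a_3 = 46
66 = 2·31 + 4, so a_4 = 2
31 = 7·4 + 3, so a_5 = 7
4 = 1·3 + 1, so a_6 = 1
3 = 3·1 + 0, so a_7 = 3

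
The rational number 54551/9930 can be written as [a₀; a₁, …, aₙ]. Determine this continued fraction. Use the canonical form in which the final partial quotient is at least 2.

[5; 2, 38, 3, 2, 5, 1, 2]

Apply division with remainder until the remainder is 0:
⌊54551/9930⌋ = 5, remainder 4901
⌊9930/4901⌋ = 2, remainder 128
⌊4901/128⌋ = 38, remainder 37
⌊128/37⌋ = 3, remainder 17
⌊37/17⌋ = 2, remainder 3
⌊17/3⌋ = 5, remainder 2
⌊3/2⌋ = 1, remainder 1
⌊2/1⌋ = 2, remainder 0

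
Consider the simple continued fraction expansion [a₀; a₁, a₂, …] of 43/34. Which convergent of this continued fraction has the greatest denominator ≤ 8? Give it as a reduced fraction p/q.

a_0 = 1: 1/1  (≤ bound)
a_1 = 3: 4/3  (≤ bound)
a_2 = 1: 5/4  (≤ bound)
a_3 = 3: 19/15  (> 8, stop)

5/4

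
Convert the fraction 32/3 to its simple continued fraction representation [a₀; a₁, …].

32 = 10·3 + 2, so a_0 = 10
3 = 1·2 + 1, so a_1 = 1
2 = 2·1 + 0, so a_2 = 2

[10; 1, 2]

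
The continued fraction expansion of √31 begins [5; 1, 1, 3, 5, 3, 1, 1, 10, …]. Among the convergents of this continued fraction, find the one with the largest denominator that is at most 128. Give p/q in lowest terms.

657/118

List convergents until the denominator exceeds the bound:
a_0 = 5: 5/1  (≤ bound)
a_1 = 1: 6/1  (≤ bound)
a_2 = 1: 11/2  (≤ bound)
a_3 = 3: 39/7  (≤ bound)
a_4 = 5: 206/37  (≤ bound)
a_5 = 3: 657/118  (≤ bound)
a_6 = 1: 863/155  (> 128, stop)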